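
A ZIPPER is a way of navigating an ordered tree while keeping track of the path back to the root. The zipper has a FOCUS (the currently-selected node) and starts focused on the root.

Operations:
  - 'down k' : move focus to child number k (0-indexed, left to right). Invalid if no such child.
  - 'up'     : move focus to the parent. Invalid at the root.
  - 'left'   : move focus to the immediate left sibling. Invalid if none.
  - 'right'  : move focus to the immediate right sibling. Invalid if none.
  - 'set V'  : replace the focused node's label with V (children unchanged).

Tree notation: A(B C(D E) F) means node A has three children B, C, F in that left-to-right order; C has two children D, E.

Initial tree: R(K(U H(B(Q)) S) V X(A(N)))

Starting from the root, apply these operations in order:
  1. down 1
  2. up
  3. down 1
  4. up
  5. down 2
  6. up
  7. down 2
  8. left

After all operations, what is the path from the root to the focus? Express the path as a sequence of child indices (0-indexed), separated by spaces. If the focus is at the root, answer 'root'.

Step 1 (down 1): focus=V path=1 depth=1 children=[] left=['K'] right=['X'] parent=R
Step 2 (up): focus=R path=root depth=0 children=['K', 'V', 'X'] (at root)
Step 3 (down 1): focus=V path=1 depth=1 children=[] left=['K'] right=['X'] parent=R
Step 4 (up): focus=R path=root depth=0 children=['K', 'V', 'X'] (at root)
Step 5 (down 2): focus=X path=2 depth=1 children=['A'] left=['K', 'V'] right=[] parent=R
Step 6 (up): focus=R path=root depth=0 children=['K', 'V', 'X'] (at root)
Step 7 (down 2): focus=X path=2 depth=1 children=['A'] left=['K', 'V'] right=[] parent=R
Step 8 (left): focus=V path=1 depth=1 children=[] left=['K'] right=['X'] parent=R

Answer: 1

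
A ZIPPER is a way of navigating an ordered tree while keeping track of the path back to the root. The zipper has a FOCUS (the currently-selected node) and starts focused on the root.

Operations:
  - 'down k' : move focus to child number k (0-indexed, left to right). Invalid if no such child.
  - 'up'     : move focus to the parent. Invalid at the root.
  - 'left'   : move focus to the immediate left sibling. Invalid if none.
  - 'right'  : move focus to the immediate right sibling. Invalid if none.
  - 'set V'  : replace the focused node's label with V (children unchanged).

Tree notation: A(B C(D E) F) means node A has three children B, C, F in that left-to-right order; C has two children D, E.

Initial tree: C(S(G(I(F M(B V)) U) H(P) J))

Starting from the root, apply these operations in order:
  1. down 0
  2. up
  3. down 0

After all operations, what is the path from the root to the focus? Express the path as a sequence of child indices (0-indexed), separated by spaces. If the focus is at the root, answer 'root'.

Step 1 (down 0): focus=S path=0 depth=1 children=['G', 'H', 'J'] left=[] right=[] parent=C
Step 2 (up): focus=C path=root depth=0 children=['S'] (at root)
Step 3 (down 0): focus=S path=0 depth=1 children=['G', 'H', 'J'] left=[] right=[] parent=C

Answer: 0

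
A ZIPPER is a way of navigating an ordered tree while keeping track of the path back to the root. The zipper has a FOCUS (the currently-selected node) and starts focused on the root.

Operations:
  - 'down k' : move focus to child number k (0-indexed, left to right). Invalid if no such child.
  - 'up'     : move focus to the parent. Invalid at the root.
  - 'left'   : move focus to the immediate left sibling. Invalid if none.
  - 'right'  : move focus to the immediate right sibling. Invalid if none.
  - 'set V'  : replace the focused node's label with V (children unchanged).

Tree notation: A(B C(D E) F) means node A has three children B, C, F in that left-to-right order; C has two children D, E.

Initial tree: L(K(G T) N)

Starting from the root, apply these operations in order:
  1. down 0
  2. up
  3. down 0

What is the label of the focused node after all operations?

Step 1 (down 0): focus=K path=0 depth=1 children=['G', 'T'] left=[] right=['N'] parent=L
Step 2 (up): focus=L path=root depth=0 children=['K', 'N'] (at root)
Step 3 (down 0): focus=K path=0 depth=1 children=['G', 'T'] left=[] right=['N'] parent=L

Answer: K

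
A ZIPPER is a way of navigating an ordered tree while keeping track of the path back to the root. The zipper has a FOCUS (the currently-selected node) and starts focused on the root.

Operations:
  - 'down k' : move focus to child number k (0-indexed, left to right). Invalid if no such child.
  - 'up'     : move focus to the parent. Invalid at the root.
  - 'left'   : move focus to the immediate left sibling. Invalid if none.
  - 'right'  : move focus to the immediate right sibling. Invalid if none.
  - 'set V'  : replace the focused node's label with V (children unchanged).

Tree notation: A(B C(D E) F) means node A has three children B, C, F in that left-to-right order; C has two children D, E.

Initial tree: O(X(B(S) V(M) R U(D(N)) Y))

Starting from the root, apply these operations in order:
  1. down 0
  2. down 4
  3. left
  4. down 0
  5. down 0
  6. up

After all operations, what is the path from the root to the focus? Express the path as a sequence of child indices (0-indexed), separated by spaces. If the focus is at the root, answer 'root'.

Answer: 0 3 0

Derivation:
Step 1 (down 0): focus=X path=0 depth=1 children=['B', 'V', 'R', 'U', 'Y'] left=[] right=[] parent=O
Step 2 (down 4): focus=Y path=0/4 depth=2 children=[] left=['B', 'V', 'R', 'U'] right=[] parent=X
Step 3 (left): focus=U path=0/3 depth=2 children=['D'] left=['B', 'V', 'R'] right=['Y'] parent=X
Step 4 (down 0): focus=D path=0/3/0 depth=3 children=['N'] left=[] right=[] parent=U
Step 5 (down 0): focus=N path=0/3/0/0 depth=4 children=[] left=[] right=[] parent=D
Step 6 (up): focus=D path=0/3/0 depth=3 children=['N'] left=[] right=[] parent=U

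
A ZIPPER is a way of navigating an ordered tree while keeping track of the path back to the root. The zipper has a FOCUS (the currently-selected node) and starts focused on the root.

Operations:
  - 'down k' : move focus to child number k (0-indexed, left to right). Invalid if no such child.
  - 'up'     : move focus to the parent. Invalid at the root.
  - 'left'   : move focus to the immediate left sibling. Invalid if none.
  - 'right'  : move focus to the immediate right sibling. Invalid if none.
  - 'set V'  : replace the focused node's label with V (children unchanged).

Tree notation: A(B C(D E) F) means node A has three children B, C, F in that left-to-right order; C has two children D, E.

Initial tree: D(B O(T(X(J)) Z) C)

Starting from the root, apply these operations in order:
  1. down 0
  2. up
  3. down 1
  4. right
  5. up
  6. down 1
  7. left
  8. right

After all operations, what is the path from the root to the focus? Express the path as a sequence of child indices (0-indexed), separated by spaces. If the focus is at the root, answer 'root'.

Answer: 1

Derivation:
Step 1 (down 0): focus=B path=0 depth=1 children=[] left=[] right=['O', 'C'] parent=D
Step 2 (up): focus=D path=root depth=0 children=['B', 'O', 'C'] (at root)
Step 3 (down 1): focus=O path=1 depth=1 children=['T', 'Z'] left=['B'] right=['C'] parent=D
Step 4 (right): focus=C path=2 depth=1 children=[] left=['B', 'O'] right=[] parent=D
Step 5 (up): focus=D path=root depth=0 children=['B', 'O', 'C'] (at root)
Step 6 (down 1): focus=O path=1 depth=1 children=['T', 'Z'] left=['B'] right=['C'] parent=D
Step 7 (left): focus=B path=0 depth=1 children=[] left=[] right=['O', 'C'] parent=D
Step 8 (right): focus=O path=1 depth=1 children=['T', 'Z'] left=['B'] right=['C'] parent=D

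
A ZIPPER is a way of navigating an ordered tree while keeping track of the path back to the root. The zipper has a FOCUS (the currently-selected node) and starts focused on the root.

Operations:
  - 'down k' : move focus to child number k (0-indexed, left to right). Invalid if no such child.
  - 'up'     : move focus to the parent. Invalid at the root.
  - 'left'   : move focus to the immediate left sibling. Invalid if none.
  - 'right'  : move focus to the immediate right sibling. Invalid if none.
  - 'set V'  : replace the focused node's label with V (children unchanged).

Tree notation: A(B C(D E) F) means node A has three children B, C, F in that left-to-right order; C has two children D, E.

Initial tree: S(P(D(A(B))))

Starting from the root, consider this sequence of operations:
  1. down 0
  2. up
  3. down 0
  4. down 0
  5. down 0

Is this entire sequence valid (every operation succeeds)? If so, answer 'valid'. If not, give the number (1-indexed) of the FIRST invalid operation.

Step 1 (down 0): focus=P path=0 depth=1 children=['D'] left=[] right=[] parent=S
Step 2 (up): focus=S path=root depth=0 children=['P'] (at root)
Step 3 (down 0): focus=P path=0 depth=1 children=['D'] left=[] right=[] parent=S
Step 4 (down 0): focus=D path=0/0 depth=2 children=['A'] left=[] right=[] parent=P
Step 5 (down 0): focus=A path=0/0/0 depth=3 children=['B'] left=[] right=[] parent=D

Answer: valid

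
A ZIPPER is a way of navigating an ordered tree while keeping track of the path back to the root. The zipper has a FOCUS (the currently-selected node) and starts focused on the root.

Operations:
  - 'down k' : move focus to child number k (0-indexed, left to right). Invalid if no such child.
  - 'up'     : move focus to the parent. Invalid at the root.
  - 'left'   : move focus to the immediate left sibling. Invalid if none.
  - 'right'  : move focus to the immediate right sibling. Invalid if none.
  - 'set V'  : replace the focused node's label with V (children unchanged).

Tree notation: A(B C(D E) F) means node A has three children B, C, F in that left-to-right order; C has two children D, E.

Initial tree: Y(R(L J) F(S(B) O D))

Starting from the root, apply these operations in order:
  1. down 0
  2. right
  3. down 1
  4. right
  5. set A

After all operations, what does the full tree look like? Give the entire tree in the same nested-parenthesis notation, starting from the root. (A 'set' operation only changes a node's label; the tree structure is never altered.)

Step 1 (down 0): focus=R path=0 depth=1 children=['L', 'J'] left=[] right=['F'] parent=Y
Step 2 (right): focus=F path=1 depth=1 children=['S', 'O', 'D'] left=['R'] right=[] parent=Y
Step 3 (down 1): focus=O path=1/1 depth=2 children=[] left=['S'] right=['D'] parent=F
Step 4 (right): focus=D path=1/2 depth=2 children=[] left=['S', 'O'] right=[] parent=F
Step 5 (set A): focus=A path=1/2 depth=2 children=[] left=['S', 'O'] right=[] parent=F

Answer: Y(R(L J) F(S(B) O A))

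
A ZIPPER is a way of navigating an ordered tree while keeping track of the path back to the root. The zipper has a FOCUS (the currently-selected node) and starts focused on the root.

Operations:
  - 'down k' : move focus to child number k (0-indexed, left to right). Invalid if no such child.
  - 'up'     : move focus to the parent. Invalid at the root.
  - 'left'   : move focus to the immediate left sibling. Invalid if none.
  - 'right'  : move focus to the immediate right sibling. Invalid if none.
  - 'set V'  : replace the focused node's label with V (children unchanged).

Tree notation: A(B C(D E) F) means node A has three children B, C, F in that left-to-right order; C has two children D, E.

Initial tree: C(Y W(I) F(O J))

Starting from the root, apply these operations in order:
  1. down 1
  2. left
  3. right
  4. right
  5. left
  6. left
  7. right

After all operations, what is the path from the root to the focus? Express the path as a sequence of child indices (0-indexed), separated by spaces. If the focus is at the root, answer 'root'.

Answer: 1

Derivation:
Step 1 (down 1): focus=W path=1 depth=1 children=['I'] left=['Y'] right=['F'] parent=C
Step 2 (left): focus=Y path=0 depth=1 children=[] left=[] right=['W', 'F'] parent=C
Step 3 (right): focus=W path=1 depth=1 children=['I'] left=['Y'] right=['F'] parent=C
Step 4 (right): focus=F path=2 depth=1 children=['O', 'J'] left=['Y', 'W'] right=[] parent=C
Step 5 (left): focus=W path=1 depth=1 children=['I'] left=['Y'] right=['F'] parent=C
Step 6 (left): focus=Y path=0 depth=1 children=[] left=[] right=['W', 'F'] parent=C
Step 7 (right): focus=W path=1 depth=1 children=['I'] left=['Y'] right=['F'] parent=C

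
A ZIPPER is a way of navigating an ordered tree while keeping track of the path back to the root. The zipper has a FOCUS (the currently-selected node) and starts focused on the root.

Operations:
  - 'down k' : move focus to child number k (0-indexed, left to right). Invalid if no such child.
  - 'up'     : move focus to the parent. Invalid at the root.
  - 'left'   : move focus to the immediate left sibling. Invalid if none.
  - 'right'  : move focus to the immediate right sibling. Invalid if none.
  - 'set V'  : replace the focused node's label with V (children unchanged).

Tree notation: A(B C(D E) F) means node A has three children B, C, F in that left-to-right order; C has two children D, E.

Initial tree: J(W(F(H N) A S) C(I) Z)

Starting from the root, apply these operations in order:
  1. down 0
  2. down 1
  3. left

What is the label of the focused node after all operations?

Answer: F

Derivation:
Step 1 (down 0): focus=W path=0 depth=1 children=['F', 'A', 'S'] left=[] right=['C', 'Z'] parent=J
Step 2 (down 1): focus=A path=0/1 depth=2 children=[] left=['F'] right=['S'] parent=W
Step 3 (left): focus=F path=0/0 depth=2 children=['H', 'N'] left=[] right=['A', 'S'] parent=W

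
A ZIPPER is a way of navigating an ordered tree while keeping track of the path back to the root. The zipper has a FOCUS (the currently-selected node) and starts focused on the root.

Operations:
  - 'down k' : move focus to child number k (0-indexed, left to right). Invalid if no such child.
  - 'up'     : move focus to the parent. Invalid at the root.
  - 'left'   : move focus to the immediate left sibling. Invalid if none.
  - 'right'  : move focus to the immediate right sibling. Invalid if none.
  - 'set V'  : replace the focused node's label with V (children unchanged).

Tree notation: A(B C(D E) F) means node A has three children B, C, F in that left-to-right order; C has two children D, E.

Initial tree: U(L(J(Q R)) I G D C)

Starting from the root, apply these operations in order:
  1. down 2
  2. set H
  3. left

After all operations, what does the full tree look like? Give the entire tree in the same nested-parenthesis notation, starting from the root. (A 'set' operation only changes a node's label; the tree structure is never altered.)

Step 1 (down 2): focus=G path=2 depth=1 children=[] left=['L', 'I'] right=['D', 'C'] parent=U
Step 2 (set H): focus=H path=2 depth=1 children=[] left=['L', 'I'] right=['D', 'C'] parent=U
Step 3 (left): focus=I path=1 depth=1 children=[] left=['L'] right=['H', 'D', 'C'] parent=U

Answer: U(L(J(Q R)) I H D C)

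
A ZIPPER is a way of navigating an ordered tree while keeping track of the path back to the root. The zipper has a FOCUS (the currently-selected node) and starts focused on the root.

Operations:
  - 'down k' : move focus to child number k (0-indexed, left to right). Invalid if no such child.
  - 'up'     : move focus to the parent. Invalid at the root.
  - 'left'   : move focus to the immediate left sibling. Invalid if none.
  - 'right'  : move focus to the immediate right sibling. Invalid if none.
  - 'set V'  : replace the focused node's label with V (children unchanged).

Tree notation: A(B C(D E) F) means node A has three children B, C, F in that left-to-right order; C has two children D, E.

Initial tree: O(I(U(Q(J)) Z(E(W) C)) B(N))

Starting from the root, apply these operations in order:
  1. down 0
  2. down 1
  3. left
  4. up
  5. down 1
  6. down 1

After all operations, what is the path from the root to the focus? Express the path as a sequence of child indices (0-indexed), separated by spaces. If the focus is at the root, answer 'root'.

Answer: 0 1 1

Derivation:
Step 1 (down 0): focus=I path=0 depth=1 children=['U', 'Z'] left=[] right=['B'] parent=O
Step 2 (down 1): focus=Z path=0/1 depth=2 children=['E', 'C'] left=['U'] right=[] parent=I
Step 3 (left): focus=U path=0/0 depth=2 children=['Q'] left=[] right=['Z'] parent=I
Step 4 (up): focus=I path=0 depth=1 children=['U', 'Z'] left=[] right=['B'] parent=O
Step 5 (down 1): focus=Z path=0/1 depth=2 children=['E', 'C'] left=['U'] right=[] parent=I
Step 6 (down 1): focus=C path=0/1/1 depth=3 children=[] left=['E'] right=[] parent=Z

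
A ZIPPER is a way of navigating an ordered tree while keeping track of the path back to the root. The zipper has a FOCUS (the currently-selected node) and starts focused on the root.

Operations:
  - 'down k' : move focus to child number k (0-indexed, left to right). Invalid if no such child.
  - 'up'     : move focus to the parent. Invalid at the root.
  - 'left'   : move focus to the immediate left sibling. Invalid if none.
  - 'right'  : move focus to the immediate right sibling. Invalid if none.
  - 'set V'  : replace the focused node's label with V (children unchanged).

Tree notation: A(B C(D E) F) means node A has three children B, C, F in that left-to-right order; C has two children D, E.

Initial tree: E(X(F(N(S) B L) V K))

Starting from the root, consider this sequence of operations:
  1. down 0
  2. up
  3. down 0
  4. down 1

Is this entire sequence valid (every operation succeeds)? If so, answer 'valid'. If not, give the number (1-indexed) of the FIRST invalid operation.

Answer: valid

Derivation:
Step 1 (down 0): focus=X path=0 depth=1 children=['F', 'V', 'K'] left=[] right=[] parent=E
Step 2 (up): focus=E path=root depth=0 children=['X'] (at root)
Step 3 (down 0): focus=X path=0 depth=1 children=['F', 'V', 'K'] left=[] right=[] parent=E
Step 4 (down 1): focus=V path=0/1 depth=2 children=[] left=['F'] right=['K'] parent=X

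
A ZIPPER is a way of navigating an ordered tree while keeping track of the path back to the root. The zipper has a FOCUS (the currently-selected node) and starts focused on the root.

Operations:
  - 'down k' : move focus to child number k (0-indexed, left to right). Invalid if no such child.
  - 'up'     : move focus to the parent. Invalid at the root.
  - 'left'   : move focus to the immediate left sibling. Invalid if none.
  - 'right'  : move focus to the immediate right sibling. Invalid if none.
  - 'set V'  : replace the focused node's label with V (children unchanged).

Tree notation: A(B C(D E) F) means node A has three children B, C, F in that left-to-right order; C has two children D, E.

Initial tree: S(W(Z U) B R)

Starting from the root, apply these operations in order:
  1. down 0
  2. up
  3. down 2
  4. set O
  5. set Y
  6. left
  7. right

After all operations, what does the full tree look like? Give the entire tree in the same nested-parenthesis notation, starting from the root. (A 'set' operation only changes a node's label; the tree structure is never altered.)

Answer: S(W(Z U) B Y)

Derivation:
Step 1 (down 0): focus=W path=0 depth=1 children=['Z', 'U'] left=[] right=['B', 'R'] parent=S
Step 2 (up): focus=S path=root depth=0 children=['W', 'B', 'R'] (at root)
Step 3 (down 2): focus=R path=2 depth=1 children=[] left=['W', 'B'] right=[] parent=S
Step 4 (set O): focus=O path=2 depth=1 children=[] left=['W', 'B'] right=[] parent=S
Step 5 (set Y): focus=Y path=2 depth=1 children=[] left=['W', 'B'] right=[] parent=S
Step 6 (left): focus=B path=1 depth=1 children=[] left=['W'] right=['Y'] parent=S
Step 7 (right): focus=Y path=2 depth=1 children=[] left=['W', 'B'] right=[] parent=S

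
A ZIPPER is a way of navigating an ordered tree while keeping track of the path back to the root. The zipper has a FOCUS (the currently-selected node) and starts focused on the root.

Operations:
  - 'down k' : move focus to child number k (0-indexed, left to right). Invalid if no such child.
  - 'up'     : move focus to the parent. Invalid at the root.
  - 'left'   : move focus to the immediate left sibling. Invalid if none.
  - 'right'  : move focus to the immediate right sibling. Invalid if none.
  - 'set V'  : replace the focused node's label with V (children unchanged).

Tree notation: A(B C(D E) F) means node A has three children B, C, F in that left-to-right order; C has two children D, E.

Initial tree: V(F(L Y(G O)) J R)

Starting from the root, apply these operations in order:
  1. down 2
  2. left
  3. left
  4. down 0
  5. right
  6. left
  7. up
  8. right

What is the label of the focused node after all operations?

Step 1 (down 2): focus=R path=2 depth=1 children=[] left=['F', 'J'] right=[] parent=V
Step 2 (left): focus=J path=1 depth=1 children=[] left=['F'] right=['R'] parent=V
Step 3 (left): focus=F path=0 depth=1 children=['L', 'Y'] left=[] right=['J', 'R'] parent=V
Step 4 (down 0): focus=L path=0/0 depth=2 children=[] left=[] right=['Y'] parent=F
Step 5 (right): focus=Y path=0/1 depth=2 children=['G', 'O'] left=['L'] right=[] parent=F
Step 6 (left): focus=L path=0/0 depth=2 children=[] left=[] right=['Y'] parent=F
Step 7 (up): focus=F path=0 depth=1 children=['L', 'Y'] left=[] right=['J', 'R'] parent=V
Step 8 (right): focus=J path=1 depth=1 children=[] left=['F'] right=['R'] parent=V

Answer: J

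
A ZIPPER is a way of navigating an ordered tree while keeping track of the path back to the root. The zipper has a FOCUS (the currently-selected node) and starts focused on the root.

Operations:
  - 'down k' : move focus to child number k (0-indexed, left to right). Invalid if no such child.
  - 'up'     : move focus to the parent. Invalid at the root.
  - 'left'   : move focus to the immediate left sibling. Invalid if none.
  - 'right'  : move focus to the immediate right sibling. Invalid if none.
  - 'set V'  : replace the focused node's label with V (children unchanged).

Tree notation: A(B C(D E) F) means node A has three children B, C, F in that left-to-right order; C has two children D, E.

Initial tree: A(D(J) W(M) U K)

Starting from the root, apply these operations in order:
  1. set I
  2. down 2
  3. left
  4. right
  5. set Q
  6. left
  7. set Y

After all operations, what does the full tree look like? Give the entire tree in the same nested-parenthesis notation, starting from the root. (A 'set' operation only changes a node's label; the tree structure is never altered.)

Answer: I(D(J) Y(M) Q K)

Derivation:
Step 1 (set I): focus=I path=root depth=0 children=['D', 'W', 'U', 'K'] (at root)
Step 2 (down 2): focus=U path=2 depth=1 children=[] left=['D', 'W'] right=['K'] parent=I
Step 3 (left): focus=W path=1 depth=1 children=['M'] left=['D'] right=['U', 'K'] parent=I
Step 4 (right): focus=U path=2 depth=1 children=[] left=['D', 'W'] right=['K'] parent=I
Step 5 (set Q): focus=Q path=2 depth=1 children=[] left=['D', 'W'] right=['K'] parent=I
Step 6 (left): focus=W path=1 depth=1 children=['M'] left=['D'] right=['Q', 'K'] parent=I
Step 7 (set Y): focus=Y path=1 depth=1 children=['M'] left=['D'] right=['Q', 'K'] parent=I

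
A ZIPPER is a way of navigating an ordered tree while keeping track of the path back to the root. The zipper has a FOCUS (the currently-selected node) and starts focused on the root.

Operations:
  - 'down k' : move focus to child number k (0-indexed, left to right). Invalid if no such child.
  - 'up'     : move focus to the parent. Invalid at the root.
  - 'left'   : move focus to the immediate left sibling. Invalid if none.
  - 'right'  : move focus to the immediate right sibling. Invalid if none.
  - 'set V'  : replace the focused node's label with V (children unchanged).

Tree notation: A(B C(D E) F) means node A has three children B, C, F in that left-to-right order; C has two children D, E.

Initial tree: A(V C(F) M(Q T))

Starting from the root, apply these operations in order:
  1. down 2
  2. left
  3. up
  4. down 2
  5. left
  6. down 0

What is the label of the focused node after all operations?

Answer: F

Derivation:
Step 1 (down 2): focus=M path=2 depth=1 children=['Q', 'T'] left=['V', 'C'] right=[] parent=A
Step 2 (left): focus=C path=1 depth=1 children=['F'] left=['V'] right=['M'] parent=A
Step 3 (up): focus=A path=root depth=0 children=['V', 'C', 'M'] (at root)
Step 4 (down 2): focus=M path=2 depth=1 children=['Q', 'T'] left=['V', 'C'] right=[] parent=A
Step 5 (left): focus=C path=1 depth=1 children=['F'] left=['V'] right=['M'] parent=A
Step 6 (down 0): focus=F path=1/0 depth=2 children=[] left=[] right=[] parent=C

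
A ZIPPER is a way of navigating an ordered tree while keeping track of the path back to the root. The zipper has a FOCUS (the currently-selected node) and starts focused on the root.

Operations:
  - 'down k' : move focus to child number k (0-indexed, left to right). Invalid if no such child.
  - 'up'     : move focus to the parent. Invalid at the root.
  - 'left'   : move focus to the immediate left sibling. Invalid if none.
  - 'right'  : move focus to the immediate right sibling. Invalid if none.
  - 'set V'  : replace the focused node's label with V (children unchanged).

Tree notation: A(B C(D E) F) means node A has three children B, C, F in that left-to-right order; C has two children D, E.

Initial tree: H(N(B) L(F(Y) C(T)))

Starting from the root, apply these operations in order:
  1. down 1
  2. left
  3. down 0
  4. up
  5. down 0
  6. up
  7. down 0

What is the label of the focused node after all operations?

Step 1 (down 1): focus=L path=1 depth=1 children=['F', 'C'] left=['N'] right=[] parent=H
Step 2 (left): focus=N path=0 depth=1 children=['B'] left=[] right=['L'] parent=H
Step 3 (down 0): focus=B path=0/0 depth=2 children=[] left=[] right=[] parent=N
Step 4 (up): focus=N path=0 depth=1 children=['B'] left=[] right=['L'] parent=H
Step 5 (down 0): focus=B path=0/0 depth=2 children=[] left=[] right=[] parent=N
Step 6 (up): focus=N path=0 depth=1 children=['B'] left=[] right=['L'] parent=H
Step 7 (down 0): focus=B path=0/0 depth=2 children=[] left=[] right=[] parent=N

Answer: B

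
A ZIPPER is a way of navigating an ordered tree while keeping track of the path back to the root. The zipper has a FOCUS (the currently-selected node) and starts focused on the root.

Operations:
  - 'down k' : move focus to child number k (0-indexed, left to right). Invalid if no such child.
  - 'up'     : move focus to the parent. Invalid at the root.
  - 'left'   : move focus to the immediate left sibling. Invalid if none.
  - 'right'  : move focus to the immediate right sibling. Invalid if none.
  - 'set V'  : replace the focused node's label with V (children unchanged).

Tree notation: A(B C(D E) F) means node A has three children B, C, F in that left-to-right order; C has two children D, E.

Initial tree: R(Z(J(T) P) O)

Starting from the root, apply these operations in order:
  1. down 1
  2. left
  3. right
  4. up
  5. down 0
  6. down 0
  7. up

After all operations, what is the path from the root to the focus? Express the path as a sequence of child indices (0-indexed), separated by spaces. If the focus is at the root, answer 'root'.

Answer: 0

Derivation:
Step 1 (down 1): focus=O path=1 depth=1 children=[] left=['Z'] right=[] parent=R
Step 2 (left): focus=Z path=0 depth=1 children=['J', 'P'] left=[] right=['O'] parent=R
Step 3 (right): focus=O path=1 depth=1 children=[] left=['Z'] right=[] parent=R
Step 4 (up): focus=R path=root depth=0 children=['Z', 'O'] (at root)
Step 5 (down 0): focus=Z path=0 depth=1 children=['J', 'P'] left=[] right=['O'] parent=R
Step 6 (down 0): focus=J path=0/0 depth=2 children=['T'] left=[] right=['P'] parent=Z
Step 7 (up): focus=Z path=0 depth=1 children=['J', 'P'] left=[] right=['O'] parent=R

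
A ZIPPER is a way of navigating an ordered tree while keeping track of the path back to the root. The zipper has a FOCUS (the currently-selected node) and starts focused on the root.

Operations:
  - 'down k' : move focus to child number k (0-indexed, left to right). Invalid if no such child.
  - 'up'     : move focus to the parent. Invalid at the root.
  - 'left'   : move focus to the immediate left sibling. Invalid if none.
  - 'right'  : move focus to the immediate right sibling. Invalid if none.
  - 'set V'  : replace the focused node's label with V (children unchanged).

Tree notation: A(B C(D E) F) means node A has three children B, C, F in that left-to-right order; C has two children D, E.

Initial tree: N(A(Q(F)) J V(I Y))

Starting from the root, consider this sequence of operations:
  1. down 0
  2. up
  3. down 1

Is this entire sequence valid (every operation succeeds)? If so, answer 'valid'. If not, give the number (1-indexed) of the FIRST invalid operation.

Answer: valid

Derivation:
Step 1 (down 0): focus=A path=0 depth=1 children=['Q'] left=[] right=['J', 'V'] parent=N
Step 2 (up): focus=N path=root depth=0 children=['A', 'J', 'V'] (at root)
Step 3 (down 1): focus=J path=1 depth=1 children=[] left=['A'] right=['V'] parent=N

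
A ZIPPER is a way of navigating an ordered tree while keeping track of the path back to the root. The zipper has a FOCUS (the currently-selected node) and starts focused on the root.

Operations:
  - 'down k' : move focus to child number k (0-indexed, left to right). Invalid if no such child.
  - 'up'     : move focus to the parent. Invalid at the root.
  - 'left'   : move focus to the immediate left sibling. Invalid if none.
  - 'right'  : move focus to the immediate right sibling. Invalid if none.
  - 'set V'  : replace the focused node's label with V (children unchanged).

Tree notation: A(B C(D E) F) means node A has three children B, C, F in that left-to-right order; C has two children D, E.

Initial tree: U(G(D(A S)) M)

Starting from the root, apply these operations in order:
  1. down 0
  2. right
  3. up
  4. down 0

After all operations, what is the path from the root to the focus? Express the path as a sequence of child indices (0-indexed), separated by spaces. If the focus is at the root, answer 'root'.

Answer: 0

Derivation:
Step 1 (down 0): focus=G path=0 depth=1 children=['D'] left=[] right=['M'] parent=U
Step 2 (right): focus=M path=1 depth=1 children=[] left=['G'] right=[] parent=U
Step 3 (up): focus=U path=root depth=0 children=['G', 'M'] (at root)
Step 4 (down 0): focus=G path=0 depth=1 children=['D'] left=[] right=['M'] parent=U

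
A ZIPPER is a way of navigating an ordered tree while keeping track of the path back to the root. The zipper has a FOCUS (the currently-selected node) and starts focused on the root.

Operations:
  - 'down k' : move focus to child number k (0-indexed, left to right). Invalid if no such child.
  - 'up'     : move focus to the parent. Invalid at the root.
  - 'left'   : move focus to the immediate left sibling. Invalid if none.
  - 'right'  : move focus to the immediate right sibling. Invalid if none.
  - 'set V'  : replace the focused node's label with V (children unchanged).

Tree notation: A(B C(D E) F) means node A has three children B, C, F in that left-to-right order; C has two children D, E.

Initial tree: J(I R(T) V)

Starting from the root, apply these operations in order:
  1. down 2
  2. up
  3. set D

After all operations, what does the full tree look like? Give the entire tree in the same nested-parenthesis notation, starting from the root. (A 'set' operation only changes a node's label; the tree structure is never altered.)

Answer: D(I R(T) V)

Derivation:
Step 1 (down 2): focus=V path=2 depth=1 children=[] left=['I', 'R'] right=[] parent=J
Step 2 (up): focus=J path=root depth=0 children=['I', 'R', 'V'] (at root)
Step 3 (set D): focus=D path=root depth=0 children=['I', 'R', 'V'] (at root)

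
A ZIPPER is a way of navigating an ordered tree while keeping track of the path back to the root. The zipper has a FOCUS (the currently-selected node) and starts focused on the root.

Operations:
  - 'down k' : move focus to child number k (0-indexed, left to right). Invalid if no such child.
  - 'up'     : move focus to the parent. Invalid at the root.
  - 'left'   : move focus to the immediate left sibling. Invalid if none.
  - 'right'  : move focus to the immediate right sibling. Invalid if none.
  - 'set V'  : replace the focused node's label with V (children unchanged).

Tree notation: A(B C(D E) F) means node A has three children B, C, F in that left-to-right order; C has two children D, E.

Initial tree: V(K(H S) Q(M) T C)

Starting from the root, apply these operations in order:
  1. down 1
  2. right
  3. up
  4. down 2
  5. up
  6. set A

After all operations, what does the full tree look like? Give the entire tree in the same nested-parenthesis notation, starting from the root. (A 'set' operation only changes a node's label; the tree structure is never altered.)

Answer: A(K(H S) Q(M) T C)

Derivation:
Step 1 (down 1): focus=Q path=1 depth=1 children=['M'] left=['K'] right=['T', 'C'] parent=V
Step 2 (right): focus=T path=2 depth=1 children=[] left=['K', 'Q'] right=['C'] parent=V
Step 3 (up): focus=V path=root depth=0 children=['K', 'Q', 'T', 'C'] (at root)
Step 4 (down 2): focus=T path=2 depth=1 children=[] left=['K', 'Q'] right=['C'] parent=V
Step 5 (up): focus=V path=root depth=0 children=['K', 'Q', 'T', 'C'] (at root)
Step 6 (set A): focus=A path=root depth=0 children=['K', 'Q', 'T', 'C'] (at root)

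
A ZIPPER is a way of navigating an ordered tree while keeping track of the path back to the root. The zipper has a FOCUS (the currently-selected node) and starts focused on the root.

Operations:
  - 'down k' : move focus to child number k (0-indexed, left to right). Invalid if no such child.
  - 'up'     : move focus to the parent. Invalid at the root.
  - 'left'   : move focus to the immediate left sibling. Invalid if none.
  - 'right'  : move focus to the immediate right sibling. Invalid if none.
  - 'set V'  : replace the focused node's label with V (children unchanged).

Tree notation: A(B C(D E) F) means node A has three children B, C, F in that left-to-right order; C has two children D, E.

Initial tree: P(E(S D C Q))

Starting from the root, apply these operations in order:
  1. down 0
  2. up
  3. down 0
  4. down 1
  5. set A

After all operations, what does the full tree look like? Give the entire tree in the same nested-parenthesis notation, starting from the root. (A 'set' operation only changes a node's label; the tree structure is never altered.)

Step 1 (down 0): focus=E path=0 depth=1 children=['S', 'D', 'C', 'Q'] left=[] right=[] parent=P
Step 2 (up): focus=P path=root depth=0 children=['E'] (at root)
Step 3 (down 0): focus=E path=0 depth=1 children=['S', 'D', 'C', 'Q'] left=[] right=[] parent=P
Step 4 (down 1): focus=D path=0/1 depth=2 children=[] left=['S'] right=['C', 'Q'] parent=E
Step 5 (set A): focus=A path=0/1 depth=2 children=[] left=['S'] right=['C', 'Q'] parent=E

Answer: P(E(S A C Q))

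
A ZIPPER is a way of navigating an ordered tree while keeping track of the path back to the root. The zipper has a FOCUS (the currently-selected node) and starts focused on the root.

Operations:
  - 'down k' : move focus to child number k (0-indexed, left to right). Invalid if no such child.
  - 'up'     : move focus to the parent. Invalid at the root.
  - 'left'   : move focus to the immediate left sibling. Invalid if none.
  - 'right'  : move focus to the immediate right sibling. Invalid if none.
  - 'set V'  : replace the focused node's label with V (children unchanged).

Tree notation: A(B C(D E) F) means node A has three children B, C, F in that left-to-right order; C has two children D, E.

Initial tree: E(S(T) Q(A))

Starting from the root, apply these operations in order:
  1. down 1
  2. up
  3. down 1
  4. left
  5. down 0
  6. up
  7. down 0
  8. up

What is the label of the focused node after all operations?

Answer: S

Derivation:
Step 1 (down 1): focus=Q path=1 depth=1 children=['A'] left=['S'] right=[] parent=E
Step 2 (up): focus=E path=root depth=0 children=['S', 'Q'] (at root)
Step 3 (down 1): focus=Q path=1 depth=1 children=['A'] left=['S'] right=[] parent=E
Step 4 (left): focus=S path=0 depth=1 children=['T'] left=[] right=['Q'] parent=E
Step 5 (down 0): focus=T path=0/0 depth=2 children=[] left=[] right=[] parent=S
Step 6 (up): focus=S path=0 depth=1 children=['T'] left=[] right=['Q'] parent=E
Step 7 (down 0): focus=T path=0/0 depth=2 children=[] left=[] right=[] parent=S
Step 8 (up): focus=S path=0 depth=1 children=['T'] left=[] right=['Q'] parent=E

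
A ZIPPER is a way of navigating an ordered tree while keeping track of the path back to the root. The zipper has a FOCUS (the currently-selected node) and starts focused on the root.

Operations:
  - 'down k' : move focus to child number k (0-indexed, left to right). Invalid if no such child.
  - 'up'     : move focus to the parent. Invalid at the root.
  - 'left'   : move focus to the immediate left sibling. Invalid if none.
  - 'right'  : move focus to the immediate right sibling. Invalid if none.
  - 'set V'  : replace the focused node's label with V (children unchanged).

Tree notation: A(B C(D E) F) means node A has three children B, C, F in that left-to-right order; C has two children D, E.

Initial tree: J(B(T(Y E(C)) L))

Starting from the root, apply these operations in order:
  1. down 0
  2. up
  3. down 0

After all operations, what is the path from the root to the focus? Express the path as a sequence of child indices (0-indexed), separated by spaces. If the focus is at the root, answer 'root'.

Step 1 (down 0): focus=B path=0 depth=1 children=['T', 'L'] left=[] right=[] parent=J
Step 2 (up): focus=J path=root depth=0 children=['B'] (at root)
Step 3 (down 0): focus=B path=0 depth=1 children=['T', 'L'] left=[] right=[] parent=J

Answer: 0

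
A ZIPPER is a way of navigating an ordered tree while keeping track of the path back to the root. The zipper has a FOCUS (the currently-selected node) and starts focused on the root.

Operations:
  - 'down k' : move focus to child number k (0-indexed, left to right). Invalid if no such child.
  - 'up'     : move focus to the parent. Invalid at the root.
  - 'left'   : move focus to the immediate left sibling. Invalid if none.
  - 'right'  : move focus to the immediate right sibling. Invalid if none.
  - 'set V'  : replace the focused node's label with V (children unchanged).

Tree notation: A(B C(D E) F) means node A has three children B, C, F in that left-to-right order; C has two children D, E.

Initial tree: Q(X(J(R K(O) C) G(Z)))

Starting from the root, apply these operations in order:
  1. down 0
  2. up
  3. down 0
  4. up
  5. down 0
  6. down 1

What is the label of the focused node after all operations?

Step 1 (down 0): focus=X path=0 depth=1 children=['J', 'G'] left=[] right=[] parent=Q
Step 2 (up): focus=Q path=root depth=0 children=['X'] (at root)
Step 3 (down 0): focus=X path=0 depth=1 children=['J', 'G'] left=[] right=[] parent=Q
Step 4 (up): focus=Q path=root depth=0 children=['X'] (at root)
Step 5 (down 0): focus=X path=0 depth=1 children=['J', 'G'] left=[] right=[] parent=Q
Step 6 (down 1): focus=G path=0/1 depth=2 children=['Z'] left=['J'] right=[] parent=X

Answer: G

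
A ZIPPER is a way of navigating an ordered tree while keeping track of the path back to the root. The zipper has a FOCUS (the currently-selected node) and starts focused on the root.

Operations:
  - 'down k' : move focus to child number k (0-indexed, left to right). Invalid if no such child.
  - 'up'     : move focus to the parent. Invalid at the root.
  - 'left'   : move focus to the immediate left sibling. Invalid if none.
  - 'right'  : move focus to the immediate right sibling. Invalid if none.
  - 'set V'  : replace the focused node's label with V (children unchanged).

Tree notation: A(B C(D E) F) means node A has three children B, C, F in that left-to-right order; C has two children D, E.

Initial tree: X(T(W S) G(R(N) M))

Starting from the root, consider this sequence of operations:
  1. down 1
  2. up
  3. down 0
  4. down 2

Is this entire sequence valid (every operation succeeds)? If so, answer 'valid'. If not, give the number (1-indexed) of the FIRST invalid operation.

Answer: 4

Derivation:
Step 1 (down 1): focus=G path=1 depth=1 children=['R', 'M'] left=['T'] right=[] parent=X
Step 2 (up): focus=X path=root depth=0 children=['T', 'G'] (at root)
Step 3 (down 0): focus=T path=0 depth=1 children=['W', 'S'] left=[] right=['G'] parent=X
Step 4 (down 2): INVALID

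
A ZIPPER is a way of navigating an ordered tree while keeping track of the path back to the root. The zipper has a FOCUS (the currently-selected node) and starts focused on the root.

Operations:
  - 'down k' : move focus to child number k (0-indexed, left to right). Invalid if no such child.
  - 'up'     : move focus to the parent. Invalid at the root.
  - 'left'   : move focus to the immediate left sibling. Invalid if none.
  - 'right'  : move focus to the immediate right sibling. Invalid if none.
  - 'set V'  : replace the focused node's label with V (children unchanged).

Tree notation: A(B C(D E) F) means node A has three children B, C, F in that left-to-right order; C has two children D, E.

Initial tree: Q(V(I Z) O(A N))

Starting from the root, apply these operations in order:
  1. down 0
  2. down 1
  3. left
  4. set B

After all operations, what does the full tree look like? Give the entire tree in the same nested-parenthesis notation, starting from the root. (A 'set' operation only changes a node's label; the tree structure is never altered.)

Step 1 (down 0): focus=V path=0 depth=1 children=['I', 'Z'] left=[] right=['O'] parent=Q
Step 2 (down 1): focus=Z path=0/1 depth=2 children=[] left=['I'] right=[] parent=V
Step 3 (left): focus=I path=0/0 depth=2 children=[] left=[] right=['Z'] parent=V
Step 4 (set B): focus=B path=0/0 depth=2 children=[] left=[] right=['Z'] parent=V

Answer: Q(V(B Z) O(A N))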